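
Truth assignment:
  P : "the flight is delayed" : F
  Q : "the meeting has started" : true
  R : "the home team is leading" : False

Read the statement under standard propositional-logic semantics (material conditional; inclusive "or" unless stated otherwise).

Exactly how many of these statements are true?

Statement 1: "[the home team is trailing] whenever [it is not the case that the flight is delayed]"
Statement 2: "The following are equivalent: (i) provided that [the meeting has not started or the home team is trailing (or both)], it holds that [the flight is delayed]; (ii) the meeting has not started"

2

Statement 1: Parsed as ¬P → ¬R

¬P = ¬F = T
¬R = ¬F = T
¬P → ¬R = T → T = T
So Statement 1 is true.

Statement 2: In symbols: ((¬Q ∨ ¬R) → P) ↔ ¬Q

¬Q = ¬T = F
¬R = ¬F = T
¬Q ∨ ¬R = F ∨ T = T
(¬Q ∨ ¬R) → P = T → F = F
¬Q = ¬T = F
((¬Q ∨ ¬R) → P) ↔ ¬Q = F ↔ F = T
Thus Statement 2 is true.

True statements: 2.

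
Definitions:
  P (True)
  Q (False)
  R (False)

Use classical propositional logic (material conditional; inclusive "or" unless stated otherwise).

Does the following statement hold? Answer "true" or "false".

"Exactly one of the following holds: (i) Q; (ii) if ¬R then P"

true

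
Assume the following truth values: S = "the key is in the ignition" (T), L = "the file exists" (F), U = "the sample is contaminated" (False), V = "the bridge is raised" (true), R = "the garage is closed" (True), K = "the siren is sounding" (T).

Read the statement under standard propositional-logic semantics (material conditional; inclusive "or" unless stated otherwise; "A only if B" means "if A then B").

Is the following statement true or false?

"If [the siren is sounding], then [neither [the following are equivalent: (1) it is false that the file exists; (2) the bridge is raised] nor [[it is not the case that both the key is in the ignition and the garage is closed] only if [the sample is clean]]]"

Formalization: K → ((¬L ↔ V) ↓ ((S ↑ R) → ¬U))

¬L = ¬F = T
¬L ↔ V = T ↔ T = T
S ↑ R = T ↑ T = F
¬U = ¬F = T
(S ↑ R) → ¬U = F → T = T
(¬L ↔ V) ↓ ((S ↑ R) → ¬U) = T ↓ T = F
K → ((¬L ↔ V) ↓ ((S ↑ R) → ¬U)) = T → F = F

False.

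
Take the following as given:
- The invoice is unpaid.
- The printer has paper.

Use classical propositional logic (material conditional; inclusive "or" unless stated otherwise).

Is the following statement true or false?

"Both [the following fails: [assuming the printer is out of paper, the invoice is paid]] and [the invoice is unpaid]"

Let Q = "the printer has paper" (T), P = "the invoice is paid" (F).
Parsed as ~(~Q -> P) & ~P

~Q = ~T = F
~Q -> P = F -> F = T
~(~Q -> P) = ~T = F
~P = ~F = T
~(~Q -> P) & ~P = F & T = F

False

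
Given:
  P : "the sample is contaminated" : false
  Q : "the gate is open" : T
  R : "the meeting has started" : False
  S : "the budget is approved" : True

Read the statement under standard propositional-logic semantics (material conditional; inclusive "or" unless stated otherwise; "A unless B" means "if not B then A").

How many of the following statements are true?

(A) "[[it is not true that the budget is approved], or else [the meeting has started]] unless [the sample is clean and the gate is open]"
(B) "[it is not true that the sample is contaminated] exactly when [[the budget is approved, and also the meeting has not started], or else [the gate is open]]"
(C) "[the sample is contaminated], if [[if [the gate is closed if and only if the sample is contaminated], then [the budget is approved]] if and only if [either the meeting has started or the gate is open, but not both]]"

(A): This is (~S | R) | (~P & Q).

~S = ~T = F
~S | R = F | F = F
~P = ~F = T
~P & Q = T & T = T
(~S | R) | (~P & Q) = F | T = T
So (A) is true.

(B): Parsed as ~P <-> ((S & ~R) | Q)

~P = ~F = T
~R = ~F = T
S & ~R = T & T = T
(S & ~R) | Q = T | T = T
~P <-> ((S & ~R) | Q) = T <-> T = T
Thus (B) is true.

(C): Parsed as (((~Q <-> P) -> S) <-> (R xor Q)) -> P

~Q = ~T = F
~Q <-> P = F <-> F = T
(~Q <-> P) -> S = T -> T = T
R xor Q = F xor T = T
((~Q <-> P) -> S) <-> (R xor Q) = T <-> T = T
(((~Q <-> P) -> S) <-> (R xor Q)) -> P = T -> F = F
So (C) is false.

Count: 2.

2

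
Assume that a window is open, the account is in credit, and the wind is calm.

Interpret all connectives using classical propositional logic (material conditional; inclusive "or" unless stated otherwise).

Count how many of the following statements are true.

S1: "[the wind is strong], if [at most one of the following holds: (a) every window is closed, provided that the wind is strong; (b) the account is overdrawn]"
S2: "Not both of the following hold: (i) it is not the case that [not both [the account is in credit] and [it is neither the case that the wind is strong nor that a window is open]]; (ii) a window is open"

Let R = "the wind is strong" (F), P = "a window is open" (T), Q = "the account is overdrawn" (F).

S1: Formalization: ((R → ¬P) ↑ Q) → R

¬P = ¬T = F
R → ¬P = F → F = T
(R → ¬P) ↑ Q = T ↑ F = T
((R → ¬P) ↑ Q) → R = T → F = F
Hence S1 is false.

S2: In symbols: ¬(¬Q ↑ (R ↓ P)) ↑ P

¬Q = ¬F = T
R ↓ P = F ↓ T = F
¬Q ↑ (R ↓ P) = T ↑ F = T
¬(¬Q ↑ (R ↓ P)) = ¬T = F
¬(¬Q ↑ (R ↓ P)) ↑ P = F ↑ T = T
Thus S2 is true.

Count: 1.

1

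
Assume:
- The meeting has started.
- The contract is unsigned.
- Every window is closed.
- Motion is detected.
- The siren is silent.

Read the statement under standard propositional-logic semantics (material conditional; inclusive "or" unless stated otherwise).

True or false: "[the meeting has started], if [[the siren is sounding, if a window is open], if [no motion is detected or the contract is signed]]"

Let V = "motion is detected" (T), K = "the contract is signed" (F), S = "a window is open" (F), M = "the siren is sounding" (F), L = "the meeting has started" (T).
Parsed as ((~V | K) -> (S -> M)) -> L

~V = ~T = F
~V | K = F | F = F
S -> M = F -> F = T
(~V | K) -> (S -> M) = F -> T = T
((~V | K) -> (S -> M)) -> L = T -> T = T

True.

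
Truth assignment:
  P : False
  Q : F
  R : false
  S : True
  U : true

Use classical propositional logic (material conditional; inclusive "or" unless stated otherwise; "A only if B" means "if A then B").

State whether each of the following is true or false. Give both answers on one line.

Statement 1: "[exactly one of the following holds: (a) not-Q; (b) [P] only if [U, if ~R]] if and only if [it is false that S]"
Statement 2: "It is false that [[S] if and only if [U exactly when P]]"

Statement 1: In symbols: (not Q xor (P -> (not R -> U))) iff not S

not Q = not False = True
not R = not False = True
not R -> U = True -> True = True
P -> (not R -> U) = False -> True = True
not Q xor (P -> (not R -> U)) = True xor True = False
not S = not True = False
(not Q xor (P -> (not R -> U))) iff not S = False iff False = True
Thus Statement 1 is true.

Statement 2: Parsed as not (S iff (U iff P))

U iff P = True iff False = False
S iff (U iff P) = True iff False = False
not (S iff (U iff P)) = not False = True
So Statement 2 is true.

Statement 1 true; Statement 2 true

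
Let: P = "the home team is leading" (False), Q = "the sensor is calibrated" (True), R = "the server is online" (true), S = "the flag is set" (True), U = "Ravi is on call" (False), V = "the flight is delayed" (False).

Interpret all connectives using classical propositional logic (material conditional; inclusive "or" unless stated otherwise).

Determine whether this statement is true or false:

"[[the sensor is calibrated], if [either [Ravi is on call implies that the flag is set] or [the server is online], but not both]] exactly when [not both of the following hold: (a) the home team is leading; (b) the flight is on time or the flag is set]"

True.

Values: U=F, S=T, R=T, Q=T, P=F, V=F.
Parsed as (((U -> S) xor R) -> Q) <-> (P nand (~V | S))

U -> S = F -> T = T
(U -> S) xor R = T xor T = F
((U -> S) xor R) -> Q = F -> T = T
~V = ~F = T
~V | S = T | T = T
P nand (~V | S) = F nand T = T
(((U -> S) xor R) -> Q) <-> (P nand (~V | S)) = T <-> T = T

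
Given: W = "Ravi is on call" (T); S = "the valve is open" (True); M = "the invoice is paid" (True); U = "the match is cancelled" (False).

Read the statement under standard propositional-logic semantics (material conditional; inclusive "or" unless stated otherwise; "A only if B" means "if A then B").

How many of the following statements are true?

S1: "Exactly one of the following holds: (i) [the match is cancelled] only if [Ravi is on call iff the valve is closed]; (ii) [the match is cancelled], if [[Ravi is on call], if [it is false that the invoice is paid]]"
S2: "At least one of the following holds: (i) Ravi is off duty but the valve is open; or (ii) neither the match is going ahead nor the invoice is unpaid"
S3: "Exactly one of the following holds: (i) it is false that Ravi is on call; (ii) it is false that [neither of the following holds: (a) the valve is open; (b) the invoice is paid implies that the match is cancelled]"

S1: This is (U -> (W iff not S)) xor ((not M -> W) -> U).

not S = not True = False
W iff not S = True iff False = False
U -> (W iff not S) = False -> False = True
not M = not True = False
not M -> W = False -> True = True
(not M -> W) -> U = True -> False = False
(U -> (W iff not S)) xor ((not M -> W) -> U) = True xor False = True
Hence S1 is true.

S2: This is (not W and S) or (not U nor not M).

not W = not True = False
not W and S = False and True = False
not U = not False = True
not M = not True = False
not U nor not M = True nor False = False
(not W and S) or (not U nor not M) = False or False = False
Thus S2 is false.

S3: In symbols: not W xor not (S nor (M -> U))

not W = not True = False
M -> U = True -> False = False
S nor (M -> U) = True nor False = False
not (S nor (M -> U)) = not False = True
not W xor not (S nor (M -> U)) = False xor True = True
Thus S3 is true.

2 of the 3 statements are true.

2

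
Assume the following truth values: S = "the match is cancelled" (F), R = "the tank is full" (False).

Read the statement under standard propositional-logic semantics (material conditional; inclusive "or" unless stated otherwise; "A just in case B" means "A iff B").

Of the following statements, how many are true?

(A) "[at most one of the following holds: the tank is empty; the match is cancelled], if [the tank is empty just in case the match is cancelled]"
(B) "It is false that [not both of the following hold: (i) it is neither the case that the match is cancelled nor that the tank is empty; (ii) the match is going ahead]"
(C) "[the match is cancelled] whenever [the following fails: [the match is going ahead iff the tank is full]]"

(A): Parsed as (~R <-> S) -> (~R nand S)

~R = ~F = T
~R <-> S = T <-> F = F
~R = ~F = T
~R nand S = T nand F = T
(~R <-> S) -> (~R nand S) = F -> T = T
Thus (A) is true.

(B): Parsed as ~((S nor ~R) nand ~S)

~R = ~F = T
S nor ~R = F nor T = F
~S = ~F = T
(S nor ~R) nand ~S = F nand T = T
~((S nor ~R) nand ~S) = ~T = F
So (B) is false.

(C): In symbols: ~(~S <-> R) -> S

~S = ~F = T
~S <-> R = T <-> F = F
~(~S <-> R) = ~F = T
~(~S <-> R) -> S = T -> F = F
Hence (C) is false.

1 of the 3 statements is true ((A)).

1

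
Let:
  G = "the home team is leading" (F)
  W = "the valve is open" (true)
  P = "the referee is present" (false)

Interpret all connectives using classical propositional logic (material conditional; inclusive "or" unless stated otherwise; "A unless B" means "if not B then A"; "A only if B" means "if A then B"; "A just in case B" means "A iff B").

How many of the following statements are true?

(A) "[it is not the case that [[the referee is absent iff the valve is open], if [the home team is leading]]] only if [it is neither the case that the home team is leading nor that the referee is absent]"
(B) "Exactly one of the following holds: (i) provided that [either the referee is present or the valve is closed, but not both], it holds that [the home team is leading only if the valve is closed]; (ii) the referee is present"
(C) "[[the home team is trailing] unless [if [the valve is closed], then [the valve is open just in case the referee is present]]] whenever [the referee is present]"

(A): Formalization: ¬(G → (¬P ↔ W)) → (G ↓ ¬P)

¬P = ¬F = T
¬P ↔ W = T ↔ T = T
G → (¬P ↔ W) = F → T = T
¬(G → (¬P ↔ W)) = ¬T = F
¬P = ¬F = T
G ↓ ¬P = F ↓ T = F
¬(G → (¬P ↔ W)) → (G ↓ ¬P) = F → F = T
So (A) is true.

(B): Formalization: ((P ⊕ ¬W) → (G → ¬W)) ⊕ P

¬W = ¬T = F
P ⊕ ¬W = F ⊕ F = F
¬W = ¬T = F
G → ¬W = F → F = T
(P ⊕ ¬W) → (G → ¬W) = F → T = T
((P ⊕ ¬W) → (G → ¬W)) ⊕ P = T ⊕ F = T
Hence (B) is true.

(C): In symbols: P → (¬G ∨ (¬W → (W ↔ P)))

¬G = ¬F = T
¬W = ¬T = F
W ↔ P = T ↔ F = F
¬W → (W ↔ P) = F → F = T
¬G ∨ (¬W → (W ↔ P)) = T ∨ T = T
P → (¬G ∨ (¬W → (W ↔ P))) = F → T = T
Hence (C) is true.

3 of the 3 statements are true ((A), (B), (C)).

3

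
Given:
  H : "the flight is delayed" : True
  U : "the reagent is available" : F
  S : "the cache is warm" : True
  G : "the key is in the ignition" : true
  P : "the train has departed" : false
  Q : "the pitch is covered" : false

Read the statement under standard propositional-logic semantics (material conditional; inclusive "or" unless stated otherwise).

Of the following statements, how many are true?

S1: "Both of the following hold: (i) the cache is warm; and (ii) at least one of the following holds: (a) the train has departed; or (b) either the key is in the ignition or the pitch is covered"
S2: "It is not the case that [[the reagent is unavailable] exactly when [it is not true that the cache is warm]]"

2

S1: Formalization: S and (P or (G or Q))

G or Q = True or False = True
P or (G or Q) = False or True = True
S and (P or (G or Q)) = True and True = True
Hence S1 is true.

S2: Formalization: not (not U iff not S)

not U = not False = True
not S = not True = False
not U iff not S = True iff False = False
not (not U iff not S) = not False = True
Thus S2 is true.

2 of the 2 statements are true (S1, S2).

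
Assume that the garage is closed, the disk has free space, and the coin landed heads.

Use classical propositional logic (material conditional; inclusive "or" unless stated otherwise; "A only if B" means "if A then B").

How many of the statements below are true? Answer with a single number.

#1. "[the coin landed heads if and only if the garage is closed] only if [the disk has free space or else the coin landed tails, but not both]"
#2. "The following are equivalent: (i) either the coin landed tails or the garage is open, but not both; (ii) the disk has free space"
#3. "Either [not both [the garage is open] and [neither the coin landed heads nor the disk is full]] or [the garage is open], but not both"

2

Let W = "the coin landed heads" (T), L = "the garage is closed" (T), M = "the disk is full" (F).

#1: Parsed as (W ↔ L) → (¬M ⊕ ¬W)

W ↔ L = T ↔ T = T
¬M = ¬F = T
¬W = ¬T = F
¬M ⊕ ¬W = T ⊕ F = T
(W ↔ L) → (¬M ⊕ ¬W) = T → T = T
So #1 is true.

#2: Parsed as (¬W ⊕ ¬L) ↔ ¬M

¬W = ¬T = F
¬L = ¬T = F
¬W ⊕ ¬L = F ⊕ F = F
¬M = ¬F = T
(¬W ⊕ ¬L) ↔ ¬M = F ↔ T = F
Thus #2 is false.

#3: Parsed as (¬L ↑ (W ↓ M)) ⊕ ¬L

¬L = ¬T = F
W ↓ M = T ↓ F = F
¬L ↑ (W ↓ M) = F ↑ F = T
¬L = ¬T = F
(¬L ↑ (W ↓ M)) ⊕ ¬L = T ⊕ F = T
Thus #3 is true.

Count: 2.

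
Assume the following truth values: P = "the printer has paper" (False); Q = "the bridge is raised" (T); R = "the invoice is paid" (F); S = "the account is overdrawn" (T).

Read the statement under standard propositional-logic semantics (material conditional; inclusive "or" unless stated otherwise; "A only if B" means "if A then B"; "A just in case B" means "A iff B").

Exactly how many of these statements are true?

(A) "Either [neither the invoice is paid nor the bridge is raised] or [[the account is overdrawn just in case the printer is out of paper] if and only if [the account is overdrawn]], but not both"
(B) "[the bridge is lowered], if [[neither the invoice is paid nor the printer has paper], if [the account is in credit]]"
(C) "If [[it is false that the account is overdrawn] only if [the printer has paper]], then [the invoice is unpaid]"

2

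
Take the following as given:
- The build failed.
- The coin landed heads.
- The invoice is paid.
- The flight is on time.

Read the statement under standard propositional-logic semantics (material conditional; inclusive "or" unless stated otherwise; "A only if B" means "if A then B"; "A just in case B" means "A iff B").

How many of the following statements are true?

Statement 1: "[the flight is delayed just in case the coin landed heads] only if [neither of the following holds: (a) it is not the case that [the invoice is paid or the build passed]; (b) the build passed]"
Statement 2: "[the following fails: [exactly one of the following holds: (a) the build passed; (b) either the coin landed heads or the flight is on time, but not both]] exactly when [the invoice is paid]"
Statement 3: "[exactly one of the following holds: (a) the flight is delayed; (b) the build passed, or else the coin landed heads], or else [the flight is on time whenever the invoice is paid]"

3

Let S = "the flight is delayed" (F), Q = "the coin landed heads" (T), R = "the invoice is paid" (T), P = "the build passed" (F).

Statement 1: Parsed as (S ↔ Q) → (¬(R ∨ P) ↓ P)

S ↔ Q = F ↔ T = F
R ∨ P = T ∨ F = T
¬(R ∨ P) = ¬T = F
¬(R ∨ P) ↓ P = F ↓ F = T
(S ↔ Q) → (¬(R ∨ P) ↓ P) = F → T = T
Hence Statement 1 is true.

Statement 2: Formalization: ¬(P ⊕ (Q ⊕ ¬S)) ↔ R

¬S = ¬F = T
Q ⊕ ¬S = T ⊕ T = F
P ⊕ (Q ⊕ ¬S) = F ⊕ F = F
¬(P ⊕ (Q ⊕ ¬S)) = ¬F = T
¬(P ⊕ (Q ⊕ ¬S)) ↔ R = T ↔ T = T
So Statement 2 is true.

Statement 3: In symbols: (S ⊕ (P ∨ Q)) ∨ (R → ¬S)

P ∨ Q = F ∨ T = T
S ⊕ (P ∨ Q) = F ⊕ T = T
¬S = ¬F = T
R → ¬S = T → T = T
(S ⊕ (P ∨ Q)) ∨ (R → ¬S) = T ∨ T = T
Hence Statement 3 is true.

Count: 3.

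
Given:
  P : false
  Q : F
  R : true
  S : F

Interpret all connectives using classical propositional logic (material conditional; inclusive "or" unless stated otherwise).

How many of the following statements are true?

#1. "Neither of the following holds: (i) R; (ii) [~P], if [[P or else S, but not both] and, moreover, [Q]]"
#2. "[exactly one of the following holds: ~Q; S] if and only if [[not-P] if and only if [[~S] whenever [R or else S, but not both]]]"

#1: This is R ↓ (((P ⊕ S) ∧ Q) → ¬P).

P ⊕ S = F ⊕ F = F
(P ⊕ S) ∧ Q = F ∧ F = F
¬P = ¬F = T
((P ⊕ S) ∧ Q) → ¬P = F → T = T
R ↓ (((P ⊕ S) ∧ Q) → ¬P) = T ↓ T = F
So #1 is false.

#2: Formalization: (¬Q ⊕ S) ↔ (¬P ↔ ((R ⊕ S) → ¬S))

¬Q = ¬F = T
¬Q ⊕ S = T ⊕ F = T
¬P = ¬F = T
R ⊕ S = T ⊕ F = T
¬S = ¬F = T
(R ⊕ S) → ¬S = T → T = T
¬P ↔ ((R ⊕ S) → ¬S) = T ↔ T = T
(¬Q ⊕ S) ↔ (¬P ↔ ((R ⊕ S) → ¬S)) = T ↔ T = T
So #2 is true.

True statements: 1.

1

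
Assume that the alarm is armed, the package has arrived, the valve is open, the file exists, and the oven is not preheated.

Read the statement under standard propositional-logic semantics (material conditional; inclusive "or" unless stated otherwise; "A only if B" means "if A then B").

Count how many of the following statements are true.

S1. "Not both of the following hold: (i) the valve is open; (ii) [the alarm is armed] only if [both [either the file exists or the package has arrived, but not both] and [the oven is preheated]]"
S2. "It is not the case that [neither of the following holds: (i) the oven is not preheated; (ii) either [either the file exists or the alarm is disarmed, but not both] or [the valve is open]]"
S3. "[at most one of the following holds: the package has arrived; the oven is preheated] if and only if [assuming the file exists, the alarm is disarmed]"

Let V = "the valve is open" (True), R = "the alarm is armed" (True), K = "the file exists" (True), D = "the package has arrived" (True), N = "the oven is preheated" (False).

S1: In symbols: V nand (R -> ((K xor D) and N))

K xor D = True xor True = False
(K xor D) and N = False and False = False
R -> ((K xor D) and N) = True -> False = False
V nand (R -> ((K xor D) and N)) = True nand False = True
So S1 is true.

S2: Parsed as not (not N nor ((K xor not R) or V))

not N = not False = True
not R = not True = False
K xor not R = True xor False = True
(K xor not R) or V = True or True = True
not N nor ((K xor not R) or V) = True nor True = False
not (not N nor ((K xor not R) or V)) = not False = True
Hence S2 is true.

S3: Formalization: (D nand N) iff (K -> not R)

D nand N = True nand False = True
not R = not True = False
K -> not R = True -> False = False
(D nand N) iff (K -> not R) = True iff False = False
Hence S3 is false.

2 of the 3 statements are true (S1, S2).

2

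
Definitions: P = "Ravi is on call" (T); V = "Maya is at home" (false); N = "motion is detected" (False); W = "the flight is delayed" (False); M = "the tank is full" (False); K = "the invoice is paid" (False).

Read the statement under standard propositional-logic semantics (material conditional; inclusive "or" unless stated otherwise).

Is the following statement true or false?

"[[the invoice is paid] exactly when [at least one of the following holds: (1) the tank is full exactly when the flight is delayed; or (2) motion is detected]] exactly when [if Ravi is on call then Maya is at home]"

True.

Values: K=F, M=F, W=F, N=F, P=T, V=F.
This is (K ↔ ((M ↔ W) ∨ N)) ↔ (P → V).

M ↔ W = F ↔ F = T
(M ↔ W) ∨ N = T ∨ F = T
K ↔ ((M ↔ W) ∨ N) = F ↔ T = F
P → V = T → F = F
(K ↔ ((M ↔ W) ∨ N)) ↔ (P → V) = F ↔ F = T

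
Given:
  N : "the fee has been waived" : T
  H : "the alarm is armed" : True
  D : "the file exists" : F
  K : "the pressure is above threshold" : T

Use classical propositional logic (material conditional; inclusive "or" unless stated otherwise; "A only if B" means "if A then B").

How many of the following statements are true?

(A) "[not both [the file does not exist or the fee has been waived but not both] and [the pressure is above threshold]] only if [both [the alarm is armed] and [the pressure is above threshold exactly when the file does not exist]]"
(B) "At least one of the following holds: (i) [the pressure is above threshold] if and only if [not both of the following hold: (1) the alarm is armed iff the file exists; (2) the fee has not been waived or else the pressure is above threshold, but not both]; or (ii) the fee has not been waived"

(A): In symbols: ((¬D ⊕ N) ↑ K) → (H ∧ (K ↔ ¬D))

¬D = ¬F = T
¬D ⊕ N = T ⊕ T = F
(¬D ⊕ N) ↑ K = F ↑ T = T
¬D = ¬F = T
K ↔ ¬D = T ↔ T = T
H ∧ (K ↔ ¬D) = T ∧ T = T
((¬D ⊕ N) ↑ K) → (H ∧ (K ↔ ¬D)) = T → T = T
Hence (A) is true.

(B): Formalization: (K ↔ ((H ↔ D) ↑ (¬N ⊕ K))) ∨ ¬N

H ↔ D = T ↔ F = F
¬N = ¬T = F
¬N ⊕ K = F ⊕ T = T
(H ↔ D) ↑ (¬N ⊕ K) = F ↑ T = T
K ↔ ((H ↔ D) ↑ (¬N ⊕ K)) = T ↔ T = T
¬N = ¬T = F
(K ↔ ((H ↔ D) ↑ (¬N ⊕ K))) ∨ ¬N = T ∨ F = T
So (B) is true.

Count: 2.

2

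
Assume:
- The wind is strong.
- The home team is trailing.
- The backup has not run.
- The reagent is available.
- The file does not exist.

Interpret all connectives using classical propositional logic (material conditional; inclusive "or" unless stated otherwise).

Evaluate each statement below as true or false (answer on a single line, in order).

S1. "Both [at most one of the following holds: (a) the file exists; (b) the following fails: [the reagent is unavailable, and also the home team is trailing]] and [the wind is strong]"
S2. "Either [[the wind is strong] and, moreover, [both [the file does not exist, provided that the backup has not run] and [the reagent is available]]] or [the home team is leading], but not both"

Let U = "the file exists" (F), S = "the reagent is available" (T), Q = "the home team is leading" (F), P = "the wind is strong" (T), R = "the backup has run" (F).

S1: In symbols: (U nand ~(~S & ~Q)) & P

~S = ~T = F
~Q = ~F = T
~S & ~Q = F & T = F
~(~S & ~Q) = ~F = T
U nand ~(~S & ~Q) = F nand T = T
(U nand ~(~S & ~Q)) & P = T & T = T
So S1 is true.

S2: Parsed as (P & ((~R -> ~U) & S)) xor Q

~R = ~F = T
~U = ~F = T
~R -> ~U = T -> T = T
(~R -> ~U) & S = T & T = T
P & ((~R -> ~U) & S) = T & T = T
(P & ((~R -> ~U) & S)) xor Q = T xor F = T
Thus S2 is true.

S1 T; S2 T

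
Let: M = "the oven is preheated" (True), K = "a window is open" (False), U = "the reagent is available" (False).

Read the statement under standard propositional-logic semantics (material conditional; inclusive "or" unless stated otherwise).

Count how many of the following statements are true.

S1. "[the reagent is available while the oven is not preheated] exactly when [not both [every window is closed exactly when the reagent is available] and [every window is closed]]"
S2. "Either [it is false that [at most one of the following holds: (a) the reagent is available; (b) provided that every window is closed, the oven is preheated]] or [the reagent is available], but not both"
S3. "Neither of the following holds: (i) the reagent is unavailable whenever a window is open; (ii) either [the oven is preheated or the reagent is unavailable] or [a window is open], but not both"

S1: Formalization: (U and not M) iff ((not K iff U) nand not K)

not M = not True = False
U and not M = False and False = False
not K = not False = True
not K iff U = True iff False = False
not K = not False = True
(not K iff U) nand not K = False nand True = True
(U and not M) iff ((not K iff U) nand not K) = False iff True = False
Thus S1 is false.

S2: Formalization: not (U nand (not K -> M)) xor U

not K = not False = True
not K -> M = True -> True = True
U nand (not K -> M) = False nand True = True
not (U nand (not K -> M)) = not True = False
not (U nand (not K -> M)) xor U = False xor False = False
Thus S2 is false.

S3: Formalization: (K -> not U) nor ((M or not U) xor K)

not U = not False = True
K -> not U = False -> True = True
not U = not False = True
M or not U = True or True = True
(M or not U) xor K = True xor False = True
(K -> not U) nor ((M or not U) xor K) = True nor True = False
Hence S3 is false.

True statements: 0 (none).

0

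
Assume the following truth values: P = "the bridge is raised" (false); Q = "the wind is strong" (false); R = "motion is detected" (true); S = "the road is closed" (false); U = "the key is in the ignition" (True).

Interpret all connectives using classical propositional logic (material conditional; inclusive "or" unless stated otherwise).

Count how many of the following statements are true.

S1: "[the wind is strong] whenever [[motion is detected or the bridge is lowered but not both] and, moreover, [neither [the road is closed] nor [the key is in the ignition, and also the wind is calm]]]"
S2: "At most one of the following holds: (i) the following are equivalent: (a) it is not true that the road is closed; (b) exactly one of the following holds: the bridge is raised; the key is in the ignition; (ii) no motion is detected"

S1: This is ((R xor ~P) & (S nor (U & ~Q))) -> Q.

~P = ~F = T
R xor ~P = T xor T = F
~Q = ~F = T
U & ~Q = T & T = T
S nor (U & ~Q) = F nor T = F
(R xor ~P) & (S nor (U & ~Q)) = F & F = F
((R xor ~P) & (S nor (U & ~Q))) -> Q = F -> F = T
So S1 is true.

S2: This is (~S <-> (P xor U)) nand ~R.

~S = ~F = T
P xor U = F xor T = T
~S <-> (P xor U) = T <-> T = T
~R = ~T = F
(~S <-> (P xor U)) nand ~R = T nand F = T
So S2 is true.

True statements: 2 (S1, S2).

2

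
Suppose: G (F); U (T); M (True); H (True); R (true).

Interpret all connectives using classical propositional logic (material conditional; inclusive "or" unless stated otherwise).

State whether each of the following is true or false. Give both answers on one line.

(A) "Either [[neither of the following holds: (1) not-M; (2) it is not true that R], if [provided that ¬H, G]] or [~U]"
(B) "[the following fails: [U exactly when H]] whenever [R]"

(A) true; (B) false

(A): Formalization: ((¬H → G) → (¬M ↓ ¬R)) ∨ ¬U

¬H = ¬T = F
¬H → G = F → F = T
¬M = ¬T = F
¬R = ¬T = F
¬M ↓ ¬R = F ↓ F = T
(¬H → G) → (¬M ↓ ¬R) = T → T = T
¬U = ¬T = F
((¬H → G) → (¬M ↓ ¬R)) ∨ ¬U = T ∨ F = T
Hence (A) is true.

(B): Formalization: R → ¬(U ↔ H)

U ↔ H = T ↔ T = T
¬(U ↔ H) = ¬T = F
R → ¬(U ↔ H) = T → F = F
Hence (B) is false.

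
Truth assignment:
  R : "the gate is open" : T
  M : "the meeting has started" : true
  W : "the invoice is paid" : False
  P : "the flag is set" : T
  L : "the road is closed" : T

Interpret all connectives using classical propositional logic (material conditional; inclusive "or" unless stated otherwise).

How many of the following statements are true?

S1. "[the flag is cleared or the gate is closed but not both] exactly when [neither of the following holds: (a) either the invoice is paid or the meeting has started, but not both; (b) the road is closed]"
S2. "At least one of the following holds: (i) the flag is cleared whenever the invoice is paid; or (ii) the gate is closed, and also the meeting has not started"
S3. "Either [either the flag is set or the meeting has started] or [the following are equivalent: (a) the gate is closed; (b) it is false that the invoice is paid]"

3

S1: In symbols: (not P xor not R) iff ((W xor M) nor L)

not P = not True = False
not R = not True = False
not P xor not R = False xor False = False
W xor M = False xor True = True
(W xor M) nor L = True nor True = False
(not P xor not R) iff ((W xor M) nor L) = False iff False = True
So S1 is true.

S2: Formalization: (W -> not P) or (not R and not M)

not P = not True = False
W -> not P = False -> False = True
not R = not True = False
not M = not True = False
not R and not M = False and False = False
(W -> not P) or (not R and not M) = True or False = True
Hence S2 is true.

S3: In symbols: (P or M) or (not R iff not W)

P or M = True or True = True
not R = not True = False
not W = not False = True
not R iff not W = False iff True = False
(P or M) or (not R iff not W) = True or False = True
Hence S3 is true.

Count: 3.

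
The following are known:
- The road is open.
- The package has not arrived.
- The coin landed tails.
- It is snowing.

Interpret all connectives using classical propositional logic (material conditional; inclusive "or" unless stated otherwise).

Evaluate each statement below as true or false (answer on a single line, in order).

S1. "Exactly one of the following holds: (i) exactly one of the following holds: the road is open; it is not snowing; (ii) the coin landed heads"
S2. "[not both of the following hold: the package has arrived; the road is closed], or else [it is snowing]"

Let P = "the road is closed" (False), S = "it is snowing" (True), R = "the coin landed heads" (False), Q = "the package has arrived" (False).

S1: In symbols: (not P xor not S) xor R

not P = not False = True
not S = not True = False
not P xor not S = True xor False = True
(not P xor not S) xor R = True xor False = True
Hence S1 is true.

S2: This is (Q nand P) or S.

Q nand P = False nand False = True
(Q nand P) or S = True or True = True
So S2 is true.

S1 T; S2 T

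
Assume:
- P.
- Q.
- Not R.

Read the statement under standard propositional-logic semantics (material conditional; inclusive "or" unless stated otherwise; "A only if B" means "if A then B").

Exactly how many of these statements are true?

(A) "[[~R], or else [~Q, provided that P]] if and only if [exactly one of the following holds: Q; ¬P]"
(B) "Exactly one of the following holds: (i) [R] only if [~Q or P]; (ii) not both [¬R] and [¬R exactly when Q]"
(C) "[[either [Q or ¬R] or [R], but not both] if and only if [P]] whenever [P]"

3

(A): This is (not R or (P -> not Q)) iff (Q xor not P).

not R = not False = True
not Q = not True = False
P -> not Q = True -> False = False
not R or (P -> not Q) = True or False = True
not P = not True = False
Q xor not P = True xor False = True
(not R or (P -> not Q)) iff (Q xor not P) = True iff True = True
Hence (A) is true.

(B): This is (R -> (not Q or P)) xor (not R nand (not R iff Q)).

not Q = not True = False
not Q or P = False or True = True
R -> (not Q or P) = False -> True = True
not R = not False = True
not R = not False = True
not R iff Q = True iff True = True
not R nand (not R iff Q) = True nand True = False
(R -> (not Q or P)) xor (not R nand (not R iff Q)) = True xor False = True
Hence (B) is true.

(C): In symbols: P -> (((Q or not R) xor R) iff P)

not R = not False = True
Q or not R = True or True = True
(Q or not R) xor R = True xor False = True
((Q or not R) xor R) iff P = True iff True = True
P -> (((Q or not R) xor R) iff P) = True -> True = True
So (C) is true.

Count: 3.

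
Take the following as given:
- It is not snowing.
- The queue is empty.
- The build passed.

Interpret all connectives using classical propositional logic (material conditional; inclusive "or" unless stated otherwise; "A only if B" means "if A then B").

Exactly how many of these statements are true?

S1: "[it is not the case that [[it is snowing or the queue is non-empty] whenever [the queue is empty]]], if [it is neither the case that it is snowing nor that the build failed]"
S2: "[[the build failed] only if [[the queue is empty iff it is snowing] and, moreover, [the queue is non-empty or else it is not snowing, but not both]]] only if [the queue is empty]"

Let W = "it is snowing" (F), D = "the build passed" (T), L = "the queue is empty" (T).

S1: This is (W nor ~D) -> ~(L -> (W | ~L)).

~D = ~T = F
W nor ~D = F nor F = T
~L = ~T = F
W | ~L = F | F = F
L -> (W | ~L) = T -> F = F
~(L -> (W | ~L)) = ~F = T
(W nor ~D) -> ~(L -> (W | ~L)) = T -> T = T
So S1 is true.

S2: Formalization: (~D -> ((L <-> W) & (~L xor ~W))) -> L

~D = ~T = F
L <-> W = T <-> F = F
~L = ~T = F
~W = ~F = T
~L xor ~W = F xor T = T
(L <-> W) & (~L xor ~W) = F & T = F
~D -> ((L <-> W) & (~L xor ~W)) = F -> F = T
(~D -> ((L <-> W) & (~L xor ~W))) -> L = T -> T = T
So S2 is true.

Count: 2.

2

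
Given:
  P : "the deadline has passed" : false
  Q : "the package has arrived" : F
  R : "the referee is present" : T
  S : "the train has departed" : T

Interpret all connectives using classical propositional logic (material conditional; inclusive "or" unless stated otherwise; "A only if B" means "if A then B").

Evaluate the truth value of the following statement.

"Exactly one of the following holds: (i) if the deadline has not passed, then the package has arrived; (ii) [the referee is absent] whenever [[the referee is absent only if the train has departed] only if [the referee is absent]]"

True.

Parsed as (¬P → Q) ⊕ (((¬R → S) → ¬R) → ¬R)

¬P = ¬F = T
¬P → Q = T → F = F
¬R = ¬T = F
¬R → S = F → T = T
¬R = ¬T = F
(¬R → S) → ¬R = T → F = F
¬R = ¬T = F
((¬R → S) → ¬R) → ¬R = F → F = T
(¬P → Q) ⊕ (((¬R → S) → ¬R) → ¬R) = F ⊕ T = T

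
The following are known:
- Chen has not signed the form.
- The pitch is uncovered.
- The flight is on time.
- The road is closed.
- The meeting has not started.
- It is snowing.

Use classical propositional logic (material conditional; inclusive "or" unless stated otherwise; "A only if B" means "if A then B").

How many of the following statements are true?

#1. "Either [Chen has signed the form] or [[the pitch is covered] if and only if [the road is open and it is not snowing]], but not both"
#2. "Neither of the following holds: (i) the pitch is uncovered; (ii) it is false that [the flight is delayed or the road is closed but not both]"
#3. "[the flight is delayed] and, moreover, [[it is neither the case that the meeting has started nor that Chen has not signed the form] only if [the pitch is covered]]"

Let P = "Chen has signed the form" (False), Q = "the pitch is covered" (False), S = "the road is closed" (True), V = "it is snowing" (True), R = "the flight is delayed" (False), U = "the meeting has started" (False).

#1: This is P xor (Q iff (not S and not V)).

not S = not True = False
not V = not True = False
not S and not V = False and False = False
Q iff (not S and not V) = False iff False = True
P xor (Q iff (not S and not V)) = False xor True = True
Hence #1 is true.

#2: This is not Q nor not (R xor S).

not Q = not False = True
R xor S = False xor True = True
not (R xor S) = not True = False
not Q nor not (R xor S) = True nor False = False
Hence #2 is false.

#3: Parsed as R and ((U nor not P) -> Q)

not P = not False = True
U nor not P = False nor True = False
(U nor not P) -> Q = False -> False = True
R and ((U nor not P) -> Q) = False and True = False
Hence #3 is false.

True statements: 1 (#1).

1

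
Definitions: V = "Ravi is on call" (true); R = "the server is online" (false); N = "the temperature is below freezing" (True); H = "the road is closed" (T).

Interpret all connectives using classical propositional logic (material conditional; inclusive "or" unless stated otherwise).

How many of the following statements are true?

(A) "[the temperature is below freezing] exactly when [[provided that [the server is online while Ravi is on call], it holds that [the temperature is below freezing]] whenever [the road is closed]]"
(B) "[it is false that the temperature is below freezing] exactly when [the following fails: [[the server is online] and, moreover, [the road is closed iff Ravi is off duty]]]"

(A): Formalization: N iff (H -> ((R and V) -> N))

R and V = False and True = False
(R and V) -> N = False -> True = True
H -> ((R and V) -> N) = True -> True = True
N iff (H -> ((R and V) -> N)) = True iff True = True
Thus (A) is true.

(B): Parsed as not N iff not (R and (H iff not V))

not N = not True = False
not V = not True = False
H iff not V = True iff False = False
R and (H iff not V) = False and False = False
not (R and (H iff not V)) = not False = True
not N iff not (R and (H iff not V)) = False iff True = False
Hence (B) is false.

Count: 1.

1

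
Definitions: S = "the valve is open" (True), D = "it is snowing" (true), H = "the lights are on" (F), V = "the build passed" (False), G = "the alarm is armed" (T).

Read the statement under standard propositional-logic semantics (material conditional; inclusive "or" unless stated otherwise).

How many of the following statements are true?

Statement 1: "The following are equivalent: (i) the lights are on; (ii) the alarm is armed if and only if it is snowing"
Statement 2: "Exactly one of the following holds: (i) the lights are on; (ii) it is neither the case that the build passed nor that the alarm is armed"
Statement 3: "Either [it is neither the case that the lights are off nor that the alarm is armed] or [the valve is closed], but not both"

Statement 1: Formalization: H <-> (G <-> D)

G <-> D = T <-> T = T
H <-> (G <-> D) = F <-> T = F
Hence Statement 1 is false.

Statement 2: Formalization: H xor (V nor G)

V nor G = F nor T = F
H xor (V nor G) = F xor F = F
Thus Statement 2 is false.

Statement 3: In symbols: (~H nor G) xor ~S

~H = ~F = T
~H nor G = T nor T = F
~S = ~T = F
(~H nor G) xor ~S = F xor F = F
Thus Statement 3 is false.

0 of the 3 statements are true (none).

0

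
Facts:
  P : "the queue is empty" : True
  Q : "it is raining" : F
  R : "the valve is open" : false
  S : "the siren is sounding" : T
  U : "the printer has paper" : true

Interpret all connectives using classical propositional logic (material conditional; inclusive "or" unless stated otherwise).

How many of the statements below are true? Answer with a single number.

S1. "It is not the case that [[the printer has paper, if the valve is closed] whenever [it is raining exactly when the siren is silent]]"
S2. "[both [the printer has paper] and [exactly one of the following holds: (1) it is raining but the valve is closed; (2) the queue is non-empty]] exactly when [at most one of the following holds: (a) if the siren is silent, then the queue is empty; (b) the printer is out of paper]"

0

S1: Formalization: ~((Q <-> ~S) -> (~R -> U))

~S = ~T = F
Q <-> ~S = F <-> F = T
~R = ~F = T
~R -> U = T -> T = T
(Q <-> ~S) -> (~R -> U) = T -> T = T
~((Q <-> ~S) -> (~R -> U)) = ~T = F
So S1 is false.

S2: Formalization: (U & ((Q & ~R) xor ~P)) <-> ((~S -> P) nand ~U)

~R = ~F = T
Q & ~R = F & T = F
~P = ~T = F
(Q & ~R) xor ~P = F xor F = F
U & ((Q & ~R) xor ~P) = T & F = F
~S = ~T = F
~S -> P = F -> T = T
~U = ~T = F
(~S -> P) nand ~U = T nand F = T
(U & ((Q & ~R) xor ~P)) <-> ((~S -> P) nand ~U) = F <-> T = F
Hence S2 is false.

True statements: 0 (none).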